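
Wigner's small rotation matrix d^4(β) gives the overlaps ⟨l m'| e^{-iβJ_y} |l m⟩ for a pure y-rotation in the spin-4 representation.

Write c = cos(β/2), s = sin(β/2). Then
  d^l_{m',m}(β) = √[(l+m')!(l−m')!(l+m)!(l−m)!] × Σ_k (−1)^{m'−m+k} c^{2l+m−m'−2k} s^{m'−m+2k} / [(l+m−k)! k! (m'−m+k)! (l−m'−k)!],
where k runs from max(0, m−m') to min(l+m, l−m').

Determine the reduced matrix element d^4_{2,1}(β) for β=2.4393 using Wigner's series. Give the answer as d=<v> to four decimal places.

d=-0.3378

d^4_{2,1}(β=2.4393) via Wigner's sum:
Half-angle: c=0.343974, s=0.938979. N=√(720·2·120·6)=1018.233765
The bounds max(0,m−m')=0 and min(l+m,l−m')=2 give 3 terms
  k=0: (−1)^1·1018.2338/(240)·0.3440^7·0.9390^1 = -0.002270
  k=1: (−1)^2·1018.2338/(48)·0.3440^5·0.9390^3 = +0.084568
  k=2: (−1)^3·1018.2338/(72)·0.3440^3·0.9390^5 = -0.420120
d^4_{2,1}(2.4393) = -0.002270 +0.084568 -0.420120 = -0.337822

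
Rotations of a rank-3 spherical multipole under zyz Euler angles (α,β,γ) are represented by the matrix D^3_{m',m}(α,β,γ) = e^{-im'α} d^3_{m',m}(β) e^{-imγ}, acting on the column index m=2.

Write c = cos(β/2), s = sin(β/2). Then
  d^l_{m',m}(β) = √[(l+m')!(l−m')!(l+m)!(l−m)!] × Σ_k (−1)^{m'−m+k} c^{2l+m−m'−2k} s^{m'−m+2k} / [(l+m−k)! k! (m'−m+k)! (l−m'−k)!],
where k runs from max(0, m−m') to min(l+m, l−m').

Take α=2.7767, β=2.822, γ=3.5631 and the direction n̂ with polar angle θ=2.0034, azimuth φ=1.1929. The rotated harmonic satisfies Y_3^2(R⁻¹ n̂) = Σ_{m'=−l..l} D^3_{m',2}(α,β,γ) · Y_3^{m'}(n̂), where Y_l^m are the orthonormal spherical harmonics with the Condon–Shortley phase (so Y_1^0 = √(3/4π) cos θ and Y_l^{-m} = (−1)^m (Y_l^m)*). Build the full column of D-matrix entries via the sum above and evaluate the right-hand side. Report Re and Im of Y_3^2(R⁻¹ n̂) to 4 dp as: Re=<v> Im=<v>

Need the full column D^3_{m',2} for m'=−3..3 at α=2.7767, β=2.822, γ=3.5631.
cos(β/2)=0.159117, sin(β/2)=0.987260
d^3_{-3,2}: single k=5 term ⇒ +0.365552;  D = +0.131131+0.341223i
d^3_{-2,2}: k∈[4..5] ⇒ +0.120262 -0.925952 = -0.805690;  D = +0.001614+0.805688i
d^3_{-1,2}: k∈[3..4] ⇒ +0.024517 -0.471926 = -0.447409;  D = +0.158820-0.418271i
d^3_{0,2}: k∈[2..3] ⇒ +0.003422 -0.131741 = -0.128319;  D = -0.085359+0.095809i
d^3_{1,2}: k∈[1..2] ⇒ +0.000318 -0.024517 = -0.024199;  D = +0.021485-0.011134i
d^3_{2,2}: k∈[0..1] ⇒ +0.000016 -0.003124 = -0.003108;  D = -0.003088+0.000351i
d^3_{3,2}: single k=0 term ⇒ -0.000247;  D = +0.000239+0.000061i
Y_3^{m'}(θ=2.0034,φ=1.1929) and Σ D·Y over m':
  (+0.1311+0.3412i)·(-0.2829+0.1322i)  (+0.0016+0.8057i)·(+0.2570+0.2422i)  (+0.1588-0.4183i)·(-0.0131+0.0331i)  (-0.0854+0.0958i)·(+0.3319+0.0000i)  (+0.0215-0.0111i)·(+0.0131+0.0331i)  (-0.0031+0.0004i)·(+0.2570-0.2422i)  (+0.0002+0.0001i)·(+0.2829+0.1322i)
Y_3^2(R⁻¹ n̂) = -0.293508+0.172247i

Re=-0.2935 Im=0.1722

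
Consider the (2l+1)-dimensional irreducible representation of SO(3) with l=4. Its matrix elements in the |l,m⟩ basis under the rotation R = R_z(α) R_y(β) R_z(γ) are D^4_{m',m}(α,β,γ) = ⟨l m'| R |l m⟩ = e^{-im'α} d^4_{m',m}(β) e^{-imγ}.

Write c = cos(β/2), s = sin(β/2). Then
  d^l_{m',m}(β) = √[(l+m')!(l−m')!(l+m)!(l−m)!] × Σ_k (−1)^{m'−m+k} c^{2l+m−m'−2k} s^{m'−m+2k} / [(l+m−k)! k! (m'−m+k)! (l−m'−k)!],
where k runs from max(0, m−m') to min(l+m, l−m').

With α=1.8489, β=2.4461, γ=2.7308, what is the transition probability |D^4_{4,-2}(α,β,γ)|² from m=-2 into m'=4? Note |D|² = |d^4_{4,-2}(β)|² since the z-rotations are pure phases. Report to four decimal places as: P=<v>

First d^4_{4,-2}(β=2.4461), then the phase factors e^{-i(4)α} and e^{-i(-2)γ}:
Half-angle: c=0.340780, s=0.940143. N=√(40320·1·2·720)=7619.763776
k∈{0} keeps every argument non-negative
  k=0: (−1)^6·7619.7638/(1440)·0.3408^2·0.9401^6 = +0.424317
d^4_{4,-2}(2.4461) = +0.424317
|D^4_{4,-2}|² = |d^4_{4,-2}(β)|² = (+0.424317)² = 0.180045 (the z-rotation phases have unit modulus)

P=0.1800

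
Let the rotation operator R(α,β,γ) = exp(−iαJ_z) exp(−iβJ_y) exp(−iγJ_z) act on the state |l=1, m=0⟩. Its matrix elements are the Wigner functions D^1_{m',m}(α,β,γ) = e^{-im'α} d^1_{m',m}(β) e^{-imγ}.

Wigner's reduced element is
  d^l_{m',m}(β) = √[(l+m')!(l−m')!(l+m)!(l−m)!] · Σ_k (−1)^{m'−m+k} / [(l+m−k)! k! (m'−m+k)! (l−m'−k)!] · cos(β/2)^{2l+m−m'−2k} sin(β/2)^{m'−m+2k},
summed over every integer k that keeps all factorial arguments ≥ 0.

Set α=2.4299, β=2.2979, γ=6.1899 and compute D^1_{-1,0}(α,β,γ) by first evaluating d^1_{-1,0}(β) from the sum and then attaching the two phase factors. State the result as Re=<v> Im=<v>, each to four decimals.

Split into d^1_{-1,0}(β=2.2979) × two z-phases.
With c≡cos(β/2)=0.409446 and s≡sin(β/2)=0.912335, N=[1·2·1·1]^{1/2}=1.414214
Admissible k: 1..1 (factorial args all ≥0)
  k=1: (−1)^0·1.4142/(1)·0.4094^1·0.9123^1 = +0.528281
d^1_{-1,0}(2.2979) = +0.528281
Phases: e^{-i·(-1)·2.4299}=-0.757257+0.653116i, e^{-i·(0)·6.1899}=+1.000000+0.000000i ⇒ D=-0.400045+0.345029i

Re=-0.4000 Im=0.3450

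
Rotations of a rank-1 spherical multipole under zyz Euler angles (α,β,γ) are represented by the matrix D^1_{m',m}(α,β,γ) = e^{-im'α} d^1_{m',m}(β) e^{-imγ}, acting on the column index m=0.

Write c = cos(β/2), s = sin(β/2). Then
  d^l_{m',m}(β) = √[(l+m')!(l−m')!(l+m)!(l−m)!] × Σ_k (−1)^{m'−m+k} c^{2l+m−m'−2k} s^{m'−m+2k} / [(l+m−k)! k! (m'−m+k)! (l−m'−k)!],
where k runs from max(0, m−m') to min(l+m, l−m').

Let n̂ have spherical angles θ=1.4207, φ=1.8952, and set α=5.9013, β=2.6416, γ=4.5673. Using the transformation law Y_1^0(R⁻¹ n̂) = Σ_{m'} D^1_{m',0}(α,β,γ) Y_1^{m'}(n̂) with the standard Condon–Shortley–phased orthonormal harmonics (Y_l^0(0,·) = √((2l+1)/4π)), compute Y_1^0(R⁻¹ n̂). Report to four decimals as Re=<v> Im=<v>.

Need the full column D^1_{m',0} for m'=−1..1 at α=5.9013, β=2.6416, γ=4.5673.
cos(β/2)=0.247400, sin(β/2)=0.968913
d^1_{-1,0}: single k=1 term ⇒ +0.339000;  D = +0.314580-0.126336i
d^1_{0,0}: k∈[0..1] ⇒ +0.061207 -0.938793 = -0.877586;  D = -0.877586+0.000000i
d^1_{1,0}: single k=0 term ⇒ -0.339000;  D = -0.314580-0.126336i
Y_1^{m'}(θ=1.4207,φ=1.8952) and Σ D·Y over m':
  (+0.3146-0.1263i)·(-0.1089-0.3238i)  (-0.8776+0.0000i)·(+0.0731+0.0000i)  (-0.3146-0.1263i)·(+0.1089-0.3238i)
Y_1^0(R⁻¹ n̂) = -0.214438+0.000000i

Re=-0.2144 Im=0.0000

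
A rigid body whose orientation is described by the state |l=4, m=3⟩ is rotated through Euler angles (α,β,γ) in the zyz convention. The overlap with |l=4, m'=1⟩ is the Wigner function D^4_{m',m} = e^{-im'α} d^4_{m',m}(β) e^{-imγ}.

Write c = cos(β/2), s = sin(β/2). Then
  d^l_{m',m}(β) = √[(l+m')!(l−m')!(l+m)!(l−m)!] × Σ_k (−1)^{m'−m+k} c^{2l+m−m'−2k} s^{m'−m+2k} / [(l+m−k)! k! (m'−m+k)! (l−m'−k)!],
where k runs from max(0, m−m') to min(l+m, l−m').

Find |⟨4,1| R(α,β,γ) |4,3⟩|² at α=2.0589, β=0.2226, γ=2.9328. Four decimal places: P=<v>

P=0.0085

First d^4_{1,3}(β=0.2226), then the phase factors e^{-i(1)α} and e^{-i(3)γ}:
c=cos(0.2226/2)=0.993813, s=sin(0.2226/2)=0.111070; N=√[120·6·5040·1]=1904.940944
k: max(0,(3)−(1))=2 … min(4+(3),4−(1))=3
  k=2: (−1)^0·1904.9409/(240)·0.9938^6·0.1111^2 = +0.094339
  k=3: (−1)^1·1904.9409/(144)·0.9938^4·0.1111^4 = -0.001964
d^4_{1,3}(0.2226) = +0.094339 -0.001964 = +0.092376
|D^4_{1,3}|² = |d^4_{1,3}(β)|² = (+0.092376)² = 0.008533 (the z-rotation phases have unit modulus)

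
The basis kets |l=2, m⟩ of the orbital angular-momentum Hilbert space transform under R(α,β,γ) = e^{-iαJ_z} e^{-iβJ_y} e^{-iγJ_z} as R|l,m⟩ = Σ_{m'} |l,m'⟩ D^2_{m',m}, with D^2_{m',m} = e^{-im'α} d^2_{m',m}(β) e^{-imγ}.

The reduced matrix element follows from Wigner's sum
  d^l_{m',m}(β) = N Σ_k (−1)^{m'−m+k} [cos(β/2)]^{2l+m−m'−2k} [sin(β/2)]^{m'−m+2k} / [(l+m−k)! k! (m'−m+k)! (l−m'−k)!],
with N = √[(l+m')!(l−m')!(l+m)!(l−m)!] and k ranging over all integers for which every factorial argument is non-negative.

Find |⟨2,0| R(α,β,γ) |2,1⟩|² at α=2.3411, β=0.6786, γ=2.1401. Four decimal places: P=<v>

D^2_{0,1}(2.3411,0.6786,2.1401) = e^{-i·0·2.3411}·d^2_{0,1}(0.6786)·e^{-i·1·2.1401}. Compute d first:
c=cos(0.6786/2)=0.942988, s=sin(0.6786/2)=0.332827; N=√[2·2·6·1]=4.898979
k∈{1,2} keeps every argument non-negative
  k=1: (−1)^0·4.8990/(2)·0.9430^3·0.3328^1 = +0.683617
  k=2: (−1)^1·4.8990/(2)·0.9430^1·0.3328^3 = -0.085160
d^2_{0,1}(0.6786) = +0.683617 -0.085160 = +0.598456
|D^2_{0,1}|² = |d^2_{0,1}(β)|² = (+0.598456)² = 0.358150 (the z-rotation phases have unit modulus)

P=0.3581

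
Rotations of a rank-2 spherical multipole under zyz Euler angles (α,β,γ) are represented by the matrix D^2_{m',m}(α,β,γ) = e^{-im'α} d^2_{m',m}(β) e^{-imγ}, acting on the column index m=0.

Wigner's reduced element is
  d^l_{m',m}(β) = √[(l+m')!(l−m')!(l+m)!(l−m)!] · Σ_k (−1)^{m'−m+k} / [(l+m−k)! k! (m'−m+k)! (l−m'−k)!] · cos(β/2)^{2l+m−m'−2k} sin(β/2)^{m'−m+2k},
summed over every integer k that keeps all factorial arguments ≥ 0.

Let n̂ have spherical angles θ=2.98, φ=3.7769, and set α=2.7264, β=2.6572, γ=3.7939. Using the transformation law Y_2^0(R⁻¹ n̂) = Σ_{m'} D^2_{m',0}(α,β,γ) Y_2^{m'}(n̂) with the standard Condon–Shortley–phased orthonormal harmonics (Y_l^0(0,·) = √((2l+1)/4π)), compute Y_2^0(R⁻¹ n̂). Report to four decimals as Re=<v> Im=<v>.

Need the full column D^2_{m',0} for m'=−2..2 at α=2.7264, β=2.6572, γ=3.7939.
cos(β/2)=0.239835, sin(β/2)=0.970814
d^2_{-2,0}: single k=2 term ⇒ +0.132793;  D = +0.089581-0.098026i
d^2_{-1,0}: k∈[1..2] ⇒ +0.032806 -0.537522 = -0.504716;  D = +0.461835-0.203586i
d^2_{0,0}: k∈[0..2] ⇒ +0.003309 -0.216849 +0.888267 = +0.674726;  D = +0.674726+0.000000i
d^2_{1,0}: k∈[0..1] ⇒ -0.032806 +0.537522 = +0.504716;  D = -0.461835-0.203586i
d^2_{2,0}: single k=0 term ⇒ +0.132793;  D = +0.089581+0.098026i
Y_2^{m'}(θ=2.98,φ=3.7769) and Σ D·Y over m':
  (+0.0896-0.0980i)·(+0.0030-0.0096i)  (+0.4618-0.2036i)·(+0.0987-0.0728i)  (+0.6747+0.0000i)·(+0.6063+0.0000i)  (-0.4618-0.2036i)·(-0.0987-0.0728i)  (+0.0896+0.0980i)·(+0.0030+0.0096i)
Y_2^0(R⁻¹ n̂) = +0.469299+0.000000i

Re=0.4693 Im=0.0000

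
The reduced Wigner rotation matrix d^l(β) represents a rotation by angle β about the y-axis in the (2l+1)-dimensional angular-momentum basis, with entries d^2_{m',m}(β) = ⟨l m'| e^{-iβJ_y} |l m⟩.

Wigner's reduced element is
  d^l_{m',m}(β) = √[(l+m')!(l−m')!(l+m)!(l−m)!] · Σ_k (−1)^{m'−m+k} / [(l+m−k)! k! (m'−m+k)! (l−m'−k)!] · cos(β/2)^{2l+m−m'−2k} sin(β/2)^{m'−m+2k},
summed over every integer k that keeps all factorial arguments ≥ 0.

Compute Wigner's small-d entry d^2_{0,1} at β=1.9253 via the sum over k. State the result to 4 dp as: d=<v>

d^2_{0,1}(β=1.9253) via Wigner's sum:
c=cos(1.9253/2)=0.571347, s=sin(1.9253/2)=0.820709; N=√[2·2·6·1]=4.898979
Admissible k: 1..2 (factorial args all ≥0)
  k=1: (−1)^0·4.8990/(2)·0.5713^3·0.8207^1 = +0.374943
  k=2: (−1)^1·4.8990/(2)·0.5713^1·0.8207^3 = -0.773646
d^2_{0,1}(1.9253) = +0.374943 -0.773646 = -0.398704

d=-0.3987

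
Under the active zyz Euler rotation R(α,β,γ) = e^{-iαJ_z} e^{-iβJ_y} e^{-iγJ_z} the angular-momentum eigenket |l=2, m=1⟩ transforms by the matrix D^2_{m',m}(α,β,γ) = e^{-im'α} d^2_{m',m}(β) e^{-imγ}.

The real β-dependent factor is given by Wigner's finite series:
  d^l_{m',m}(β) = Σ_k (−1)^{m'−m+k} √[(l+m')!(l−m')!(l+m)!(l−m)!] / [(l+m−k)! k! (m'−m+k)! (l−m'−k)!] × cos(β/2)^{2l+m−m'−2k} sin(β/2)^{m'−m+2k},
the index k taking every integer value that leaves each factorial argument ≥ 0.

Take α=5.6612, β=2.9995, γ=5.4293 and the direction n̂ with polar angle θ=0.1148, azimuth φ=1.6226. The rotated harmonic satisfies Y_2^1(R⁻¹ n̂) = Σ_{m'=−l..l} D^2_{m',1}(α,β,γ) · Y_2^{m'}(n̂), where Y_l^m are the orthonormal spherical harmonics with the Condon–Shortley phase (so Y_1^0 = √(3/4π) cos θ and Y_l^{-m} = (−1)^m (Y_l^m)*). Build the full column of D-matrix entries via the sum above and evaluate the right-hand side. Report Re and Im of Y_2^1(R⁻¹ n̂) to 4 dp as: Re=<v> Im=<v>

Need the full column D^2_{m',1} for m'=−2..2 at α=5.6612, β=2.9995, γ=5.4293.
cos(β/2)=0.070987, sin(β/2)=0.997477
d^2_{-2,1}: single k=3 term ⇒ +0.140901;  D = +0.130316-0.053580i
d^2_{-1,1}: k∈[2..3] ⇒ +0.015041 -0.989947 = -0.974906;  D = -0.948809-0.224060i
d^2_{0,1}: k∈[1..2] ⇒ +0.000874 -0.172568 = -0.171694;  D = -0.112813-0.129430i
d^2_{1,1}: k∈[0..1] ⇒ +0.000025 -0.015041 = -0.015016;  D = -0.001423-0.014948i
d^2_{2,1}: single k=0 term ⇒ -0.000714;  D = +0.000359-0.000617i
Y_2^{m'}(θ=0.1148,φ=1.6226) and Σ D·Y over m':
  (+0.1303-0.0536i)·(-0.0050+0.0005i)  (-0.9488-0.2241i)·(-0.0046-0.0878i)  (-0.1128-0.1294i)·(+0.6184+0.0000i)  (-0.0014-0.0149i)·(+0.0046-0.0878i)  (+0.0004-0.0006i)·(-0.0050-0.0005i)
Y_2^1(R⁻¹ n̂) = -0.087062+0.004682i

Re=-0.0871 Im=0.0047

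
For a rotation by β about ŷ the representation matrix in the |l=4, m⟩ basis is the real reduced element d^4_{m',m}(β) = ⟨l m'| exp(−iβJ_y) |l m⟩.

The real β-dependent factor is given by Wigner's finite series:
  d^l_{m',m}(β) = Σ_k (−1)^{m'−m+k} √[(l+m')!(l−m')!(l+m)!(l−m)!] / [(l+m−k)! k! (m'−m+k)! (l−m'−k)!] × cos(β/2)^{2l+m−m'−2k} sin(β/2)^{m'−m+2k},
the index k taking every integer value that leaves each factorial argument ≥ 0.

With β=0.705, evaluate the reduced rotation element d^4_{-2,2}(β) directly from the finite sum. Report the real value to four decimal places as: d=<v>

d=0.1476

d^4_{-2,2}(β=0.705) via Wigner's sum:
Half-angle: c=0.938513, s=0.345245. N=√(2·720·720·2)=1440.000000
k∈{4,5,6} keeps every argument non-negative
  k=4: (−1)^0·1440.0000/(96)·0.9385^4·0.3452^4 = +0.165334
  k=5: (−1)^1·1440.0000/(120)·0.9385^2·0.3452^6 = -0.017899
  k=6: (−1)^2·1440.0000/(1440)·0.9385^0·0.3452^8 = +0.000202
d^4_{-2,2}(0.705) = +0.165334 -0.017899 +0.000202 = +0.147637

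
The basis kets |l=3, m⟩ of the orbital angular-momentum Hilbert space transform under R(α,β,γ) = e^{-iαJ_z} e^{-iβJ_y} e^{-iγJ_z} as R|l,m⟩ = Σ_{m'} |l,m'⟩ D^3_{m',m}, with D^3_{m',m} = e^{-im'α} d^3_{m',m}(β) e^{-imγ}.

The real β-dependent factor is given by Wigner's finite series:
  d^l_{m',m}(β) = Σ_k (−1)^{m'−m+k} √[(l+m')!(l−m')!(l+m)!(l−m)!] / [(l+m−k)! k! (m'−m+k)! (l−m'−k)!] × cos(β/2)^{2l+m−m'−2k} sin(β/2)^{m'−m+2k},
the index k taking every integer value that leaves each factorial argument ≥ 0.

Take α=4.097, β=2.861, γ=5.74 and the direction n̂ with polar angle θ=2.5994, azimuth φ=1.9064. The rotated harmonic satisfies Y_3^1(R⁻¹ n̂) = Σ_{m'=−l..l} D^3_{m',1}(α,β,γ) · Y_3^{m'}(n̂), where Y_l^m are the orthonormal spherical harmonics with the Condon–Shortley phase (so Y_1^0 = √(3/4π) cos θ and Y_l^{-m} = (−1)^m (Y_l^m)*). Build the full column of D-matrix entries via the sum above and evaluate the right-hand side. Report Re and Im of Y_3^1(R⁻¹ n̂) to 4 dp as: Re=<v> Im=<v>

Re=-0.3746 Im=0.0495

Need the full column D^3_{m',1} for m'=−3..3 at α=4.097, β=2.861, γ=5.74.
cos(β/2)=0.139837, sin(β/2)=0.990175
d^3_{-3,1}: single k=4 term ⇒ +0.072800;  D = +0.070205+0.019265i
d^3_{-2,1}: k∈[3..4] ⇒ +0.016789 -0.420901 = -0.404112;  D = +0.312288-0.256481i
d^3_{-1,1}: k∈[2..4] ⇒ +0.002249 -0.150376 +0.942477 = +0.794350;  D = -0.057305-0.792281i
d^3_{0,1}: k∈[1..3] ⇒ +0.000183 -0.027587 +0.461074 = +0.433670;  D = +0.371250+0.224149i
d^3_{1,1}: k∈[0..2] ⇒ +0.000007 -0.002999 +0.112782 = +0.109790;  D = -0.100593+0.043987i
d^3_{2,1}: k∈[0..1] ⇒ -0.000167 +0.016789 = +0.016622;  D = +0.003354-0.016280i
d^3_{3,1}: single k=0 term ⇒ +0.001452;  D = +0.000992+0.001060i
Y_3^{m'}(θ=2.5994,φ=1.9064) and Σ D·Y over m':
  (+0.0702+0.0193i)·(+0.0484+0.0306i)  (+0.3123-0.2565i)·(+0.1825-0.1450i)  (-0.0573-0.7923i)·(-0.1466-0.4202i)  (+0.3713+0.2241i)·(-0.2137+0.0000i)  (-0.1006+0.0440i)·(+0.1466-0.4202i)  (+0.0034-0.0163i)·(+0.1825+0.1450i)  (+0.0010+0.0011i)·(-0.0484+0.0306i)
Y_3^1(R⁻¹ n̂) = -0.374611+0.049503i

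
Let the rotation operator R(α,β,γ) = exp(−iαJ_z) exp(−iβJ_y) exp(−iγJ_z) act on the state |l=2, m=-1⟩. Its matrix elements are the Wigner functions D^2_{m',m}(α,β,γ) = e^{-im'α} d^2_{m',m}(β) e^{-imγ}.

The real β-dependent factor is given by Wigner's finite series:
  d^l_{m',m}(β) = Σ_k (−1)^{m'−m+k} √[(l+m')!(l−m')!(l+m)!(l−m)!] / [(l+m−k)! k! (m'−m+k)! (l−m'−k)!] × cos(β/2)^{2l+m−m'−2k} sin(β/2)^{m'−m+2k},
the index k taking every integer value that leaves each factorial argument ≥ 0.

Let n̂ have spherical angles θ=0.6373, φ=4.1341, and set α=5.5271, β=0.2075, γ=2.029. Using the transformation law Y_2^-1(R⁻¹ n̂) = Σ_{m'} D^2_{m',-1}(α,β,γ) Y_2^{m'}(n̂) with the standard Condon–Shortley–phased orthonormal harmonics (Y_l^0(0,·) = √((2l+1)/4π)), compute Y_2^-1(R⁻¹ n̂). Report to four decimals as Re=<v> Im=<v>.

Need the full column D^2_{m',-1} for m'=−2..2 at α=5.5271, β=0.2075, γ=2.029.
cos(β/2)=0.994623, sin(β/2)=0.103564
d^2_{-2,-1}: single k=1 term ⇒ +0.203805;  D = +0.177186+0.100705i
d^2_{-1,-1}: k∈[0..1] ⇒ +0.978664 -0.031831 = +0.946833;  D = +0.277891+0.905134i
d^2_{0,-1}: k∈[0..1] ⇒ -0.249609 +0.002706 = -0.246902;  D = +0.109214-0.221434i
d^2_{1,-1}: k∈[0..1] ⇒ +0.031831 -0.000115 = +0.031716;  D = -0.029722+0.011069i
d^2_{2,-1}: single k=0 term ⇒ -0.002210;  D = +0.002036+0.000860i
Y_2^{m'}(θ=0.6373,φ=4.1341) and Σ D·Y over m':
  (+0.1772+0.1007i)·(-0.0550-0.1252i)  (+0.2779+0.9051i)·(-0.2019+0.3094i)  (+0.1092-0.2214i)·(+0.2958+0.0000i)  (-0.0297+0.0111i)·(+0.2019+0.3094i)  (+0.0020+0.0009i)·(-0.0550+0.1252i)
Y_2^-1(R⁻¹ n̂) = -0.310635-0.196784i

Re=-0.3106 Im=-0.1968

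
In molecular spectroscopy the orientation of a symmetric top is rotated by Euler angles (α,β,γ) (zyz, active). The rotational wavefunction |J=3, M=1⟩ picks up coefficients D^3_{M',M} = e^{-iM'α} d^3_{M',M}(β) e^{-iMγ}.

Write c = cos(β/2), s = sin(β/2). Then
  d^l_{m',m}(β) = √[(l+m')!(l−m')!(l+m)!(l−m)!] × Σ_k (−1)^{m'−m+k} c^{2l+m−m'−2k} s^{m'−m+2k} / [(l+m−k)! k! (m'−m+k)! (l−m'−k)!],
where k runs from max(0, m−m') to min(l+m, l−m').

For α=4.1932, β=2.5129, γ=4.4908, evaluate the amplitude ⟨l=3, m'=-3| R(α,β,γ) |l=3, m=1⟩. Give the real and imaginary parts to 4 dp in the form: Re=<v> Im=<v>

D^3_{-3,1}(4.1932,2.5129,4.4908) = e^{-i·-3·4.1932}·d^3_{-3,1}(2.5129)·e^{-i·1·4.4908}. Compute d first:
c=cos(2.5129/2)=0.309195, s=sin(2.5129/2)=0.950999; N=√[1·720·24·2]=185.903201
Admissible k: 4..4 (factorial args all ≥0)
  k=4: (−1)^0·185.9032/(48)·0.3092^2·0.9510^4 = +0.302852
d^3_{-3,1}(2.5129) = +0.302852
Phases: e^{-i·(-3)·4.1932}=+0.999912+0.013229i, e^{-i·(1)·4.4908}=-0.219780+0.975549i ⇒ D=-0.070463+0.294540i

Re=-0.0705 Im=0.2945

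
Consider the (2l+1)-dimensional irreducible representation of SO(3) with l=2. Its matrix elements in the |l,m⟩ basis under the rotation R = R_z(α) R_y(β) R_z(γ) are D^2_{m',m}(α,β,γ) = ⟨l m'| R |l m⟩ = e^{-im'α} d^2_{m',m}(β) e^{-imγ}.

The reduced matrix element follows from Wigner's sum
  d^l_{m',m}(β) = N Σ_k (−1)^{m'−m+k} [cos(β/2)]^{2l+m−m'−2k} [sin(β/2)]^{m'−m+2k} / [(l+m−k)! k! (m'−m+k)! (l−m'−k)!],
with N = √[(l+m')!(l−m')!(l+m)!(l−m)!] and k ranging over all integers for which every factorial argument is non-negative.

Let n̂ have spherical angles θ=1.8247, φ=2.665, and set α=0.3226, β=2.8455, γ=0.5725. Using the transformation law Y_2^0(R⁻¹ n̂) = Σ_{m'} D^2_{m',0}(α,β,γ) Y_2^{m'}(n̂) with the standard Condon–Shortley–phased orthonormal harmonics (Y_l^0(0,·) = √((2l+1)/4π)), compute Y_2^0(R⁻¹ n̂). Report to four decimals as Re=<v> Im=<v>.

Need the full column D^2_{m',0} for m'=−2..2 at α=0.3226, β=2.8455, γ=0.5725.
cos(β/2)=0.147506, sin(β/2)=0.989061
d^2_{-2,0}: single k=2 term ⇒ +0.052137;  D = +0.041656+0.031353i
d^2_{-1,0}: k∈[1..2] ⇒ +0.007776 -0.349587 = -0.341811;  D = -0.324179-0.108366i
d^2_{0,0}: k∈[0..2] ⇒ +0.000473 -0.085139 +0.956957 = +0.872292;  D = +0.872292+0.000000i
d^2_{1,0}: k∈[0..1] ⇒ -0.007776 +0.349587 = +0.341811;  D = +0.324179-0.108366i
d^2_{2,0}: single k=0 term ⇒ +0.052137;  D = +0.041656-0.031353i
Y_2^{m'}(θ=1.8247,φ=2.665) and Σ D·Y over m':
  (+0.0417+0.0314i)·(+0.2096+0.2950i)  (-0.3242-0.1084i)·(+0.1669+0.0862i)  (+0.8723+0.0000i)·(-0.2557+0.0000i)  (+0.3242-0.1084i)·(-0.1669+0.0862i)  (+0.0417-0.0314i)·(+0.2096-0.2950i)
Y_2^0(R⁻¹ n̂) = -0.313616+0.000000i

Re=-0.3136 Im=0.0000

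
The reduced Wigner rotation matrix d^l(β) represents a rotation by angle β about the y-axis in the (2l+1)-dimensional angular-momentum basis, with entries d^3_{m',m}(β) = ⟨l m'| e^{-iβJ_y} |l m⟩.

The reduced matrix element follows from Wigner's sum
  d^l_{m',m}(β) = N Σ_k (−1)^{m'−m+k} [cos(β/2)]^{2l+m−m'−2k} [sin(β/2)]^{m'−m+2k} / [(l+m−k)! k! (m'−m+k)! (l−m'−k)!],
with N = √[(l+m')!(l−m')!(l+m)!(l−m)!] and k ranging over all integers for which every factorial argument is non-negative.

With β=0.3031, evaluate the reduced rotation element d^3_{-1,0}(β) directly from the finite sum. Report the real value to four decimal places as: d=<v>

d=0.4594

d^3_{-1,0}(β=0.3031) via Wigner's sum:
Half-angle: c=0.988538, s=0.150971. N=√(2·24·6·6)=41.569219
k∈{1,2,3} keeps every argument non-negative
  k=1: (−1)^0·41.5692/(12)·0.9885^5·0.1510^1 = +0.493685
  k=2: (−1)^1·41.5692/(4)·0.9885^3·0.1510^3 = -0.034544
  k=3: (−1)^2·41.5692/(12)·0.9885^1·0.1510^5 = +0.000269
d^3_{-1,0}(0.3031) = +0.493685 -0.034544 +0.000269 = +0.459410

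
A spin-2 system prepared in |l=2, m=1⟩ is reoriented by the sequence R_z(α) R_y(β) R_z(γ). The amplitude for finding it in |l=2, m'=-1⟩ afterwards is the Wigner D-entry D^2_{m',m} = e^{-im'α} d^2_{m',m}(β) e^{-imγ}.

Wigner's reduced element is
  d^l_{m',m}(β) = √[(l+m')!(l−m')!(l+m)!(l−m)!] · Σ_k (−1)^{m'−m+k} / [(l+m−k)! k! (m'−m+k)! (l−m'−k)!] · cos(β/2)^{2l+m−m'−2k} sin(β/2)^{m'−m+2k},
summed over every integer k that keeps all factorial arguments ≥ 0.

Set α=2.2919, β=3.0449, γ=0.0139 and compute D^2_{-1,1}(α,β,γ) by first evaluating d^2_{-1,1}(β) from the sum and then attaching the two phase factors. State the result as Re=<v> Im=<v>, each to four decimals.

Re=0.6421 Im=-0.7513

D^2_{-1,1}(2.2919,3.0449,0.0139) = e^{-i·-1·2.2919}·d^2_{-1,1}(3.0449)·e^{-i·1·0.0139}. Compute d first:
With c≡cos(β/2)=0.048327 and s≡sin(β/2)=0.998832, N=[1·6·6·1]^{1/2}=6.000000
The bounds max(0,m−m')=2 and min(l+m,l−m')=3 give 2 terms
  k=2: (−1)^0·6.0000/(2)·0.0483^2·0.9988^2 = +0.006990
  k=3: (−1)^1·6.0000/(6)·0.0483^0·0.9988^4 = -0.995334
d^2_{-1,1}(3.0449) = +0.006990 -0.995334 = -0.988344
Attach z-rotation phases: D = e^{-i(-1)(2.2919)}·(-0.988344)·e^{-i(1)(0.0139)} = +0.642138-0.751321i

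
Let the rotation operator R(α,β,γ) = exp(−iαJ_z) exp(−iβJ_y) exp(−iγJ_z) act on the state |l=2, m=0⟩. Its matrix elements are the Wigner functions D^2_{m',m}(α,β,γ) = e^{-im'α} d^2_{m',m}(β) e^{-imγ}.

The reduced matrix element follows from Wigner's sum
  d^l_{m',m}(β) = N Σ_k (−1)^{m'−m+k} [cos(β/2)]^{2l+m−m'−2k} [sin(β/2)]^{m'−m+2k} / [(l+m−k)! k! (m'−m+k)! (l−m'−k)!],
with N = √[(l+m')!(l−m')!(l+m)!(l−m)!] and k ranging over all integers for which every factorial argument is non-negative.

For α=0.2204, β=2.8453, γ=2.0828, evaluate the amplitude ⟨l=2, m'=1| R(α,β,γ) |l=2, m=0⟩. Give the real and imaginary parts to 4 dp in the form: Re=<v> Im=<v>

First d^2_{1,0}(β=2.8453), then the phase factors e^{-i(1)α} and e^{-i(0)γ}:
With c≡cos(β/2)=0.147605 and s≡sin(β/2)=0.989046, N=[6·1·2·2]^{1/2}=4.898979
k∈{0,1} keeps every argument non-negative
  k=0: (−1)^1·4.8990/(2)·0.1476^3·0.9890^1 = -0.007791
  k=1: (−1)^2·4.8990/(2)·0.1476^1·0.9890^3 = +0.349806
d^2_{1,0}(2.8453) = -0.007791 +0.349806 = +0.342015
D = (+0.975810-0.218620i)·(+0.342015)·(+1.000000+0.000000i) = +0.333741-0.074771i

Re=0.3337 Im=-0.0748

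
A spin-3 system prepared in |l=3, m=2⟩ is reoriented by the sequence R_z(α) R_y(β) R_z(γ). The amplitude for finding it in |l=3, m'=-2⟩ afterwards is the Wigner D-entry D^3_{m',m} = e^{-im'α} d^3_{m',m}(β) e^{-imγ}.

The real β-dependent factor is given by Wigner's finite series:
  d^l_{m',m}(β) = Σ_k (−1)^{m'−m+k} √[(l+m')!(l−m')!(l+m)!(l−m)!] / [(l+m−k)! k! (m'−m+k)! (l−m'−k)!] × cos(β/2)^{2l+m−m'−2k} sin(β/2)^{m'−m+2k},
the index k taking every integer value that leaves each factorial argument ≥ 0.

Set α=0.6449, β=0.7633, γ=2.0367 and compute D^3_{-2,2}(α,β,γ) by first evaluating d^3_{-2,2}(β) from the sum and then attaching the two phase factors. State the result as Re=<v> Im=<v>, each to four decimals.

Re=-0.0751 Im=-0.0281

Split into d^3_{-2,2}(β=0.7633) × two z-phases.
With c≡cos(β/2)=0.928051 and s≡sin(β/2)=0.372452, N=[1·120·120·1]^{1/2}=120.000000
k∈{4,5} keeps every argument non-negative
  k=4: (−1)^0·120.0000/(24)·0.9281^2·0.3725^4 = +0.082870
  k=5: (−1)^1·120.0000/(120)·0.9281^0·0.3725^6 = -0.002669
d^3_{-2,2}(0.7633) = +0.082870 -0.002669 = +0.080200
D = (+0.277313+0.960780i)·(+0.080200)·(-0.596384+0.802699i) = -0.075116-0.028102i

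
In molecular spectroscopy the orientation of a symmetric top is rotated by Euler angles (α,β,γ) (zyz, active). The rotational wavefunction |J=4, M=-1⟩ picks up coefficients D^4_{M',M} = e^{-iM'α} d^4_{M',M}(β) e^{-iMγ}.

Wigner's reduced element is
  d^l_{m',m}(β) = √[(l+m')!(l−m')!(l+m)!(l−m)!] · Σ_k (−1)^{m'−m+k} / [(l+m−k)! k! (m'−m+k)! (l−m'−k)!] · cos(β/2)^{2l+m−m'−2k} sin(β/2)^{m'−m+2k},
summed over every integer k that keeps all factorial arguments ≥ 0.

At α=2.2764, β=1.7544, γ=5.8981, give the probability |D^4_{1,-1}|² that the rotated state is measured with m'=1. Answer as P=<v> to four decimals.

First d^4_{1,-1}(β=1.7544), then the phase factors e^{-i(1)α} and e^{-i(-1)γ}:
With c≡cos(β/2)=0.639307 and s≡sin(β/2)=0.768952, N=[120·6·6·120]^{1/2}=720.000000
Admissible k: 0..3 (factorial args all ≥0)
  k=0: (−1)^2·720.0000/(72)·0.6393^6·0.7690^2 = +0.403695
  k=1: (−1)^3·720.0000/(24)·0.6393^4·0.7690^4 = -1.752084
  k=2: (−1)^4·720.0000/(48)·0.6393^2·0.7690^6 = +1.267373
  k=3: (−1)^5·720.0000/(720)·0.6393^0·0.7690^8 = -0.122234
d^4_{1,-1}(1.7544) = +0.403695 -1.752084 +1.267373 -0.122234 = -0.203249
|D^4_{1,-1}|² = |d^4_{1,-1}(β)|² = (-0.203249)² = 0.041310 (the z-rotation phases have unit modulus)

P=0.0413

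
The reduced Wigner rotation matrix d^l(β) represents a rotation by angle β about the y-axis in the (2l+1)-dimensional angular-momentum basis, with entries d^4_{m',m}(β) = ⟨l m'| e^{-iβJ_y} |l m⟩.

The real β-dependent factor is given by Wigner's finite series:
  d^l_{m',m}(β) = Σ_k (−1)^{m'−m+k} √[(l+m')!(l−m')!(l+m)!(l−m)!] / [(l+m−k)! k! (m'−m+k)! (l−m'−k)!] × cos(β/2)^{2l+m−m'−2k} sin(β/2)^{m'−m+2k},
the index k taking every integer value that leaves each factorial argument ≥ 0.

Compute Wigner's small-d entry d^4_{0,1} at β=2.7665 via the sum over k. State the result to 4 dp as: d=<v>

d=-0.5832

d^4_{0,1}(β=2.7665) via Wigner's sum:
With c≡cos(β/2)=0.186449 and s≡sin(β/2)=0.982465, N=[24·24·120·6]^{1/2}=643.987578
The bounds max(0,m−m')=1 and min(l+m,l−m')=4 give 4 terms
  k=1: (−1)^0·643.9876/(144)·0.1864^7·0.9825^1 = +0.000034
  k=2: (−1)^1·643.9876/(24)·0.1864^5·0.9825^3 = -0.005733
  k=3: (−1)^2·643.9876/(24)·0.1864^3·0.9825^5 = +0.159195
  k=4: (−1)^3·643.9876/(144)·0.1864^1·0.9825^7 = -0.736704
d^4_{0,1}(2.7665) = +0.000034 -0.005733 +0.159195 -0.736704 = -0.583208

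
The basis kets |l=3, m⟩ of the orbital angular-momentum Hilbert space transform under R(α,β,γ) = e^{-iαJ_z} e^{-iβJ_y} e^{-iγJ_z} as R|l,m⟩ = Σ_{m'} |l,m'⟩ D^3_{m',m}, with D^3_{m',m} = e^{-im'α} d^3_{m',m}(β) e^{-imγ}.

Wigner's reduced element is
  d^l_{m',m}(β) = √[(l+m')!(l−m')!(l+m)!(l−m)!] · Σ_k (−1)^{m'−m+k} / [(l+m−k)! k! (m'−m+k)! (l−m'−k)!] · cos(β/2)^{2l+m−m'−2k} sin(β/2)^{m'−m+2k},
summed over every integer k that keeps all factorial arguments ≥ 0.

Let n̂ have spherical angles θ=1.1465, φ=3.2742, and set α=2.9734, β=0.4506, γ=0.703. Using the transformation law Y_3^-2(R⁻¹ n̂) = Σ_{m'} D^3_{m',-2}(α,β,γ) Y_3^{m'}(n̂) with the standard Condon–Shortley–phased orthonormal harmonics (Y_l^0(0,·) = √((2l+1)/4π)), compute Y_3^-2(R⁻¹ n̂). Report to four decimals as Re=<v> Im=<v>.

Re=0.2833 Im=0.1798

Need the full column D^3_{m',-2} for m'=−3..3 at α=2.9734, β=0.4506, γ=0.703.
cos(β/2)=0.974727, sin(β/2)=0.223399
d^3_{-3,-2}: single k=1 term ⇒ +0.481473;  D = -0.298752-0.377576i
d^3_{-2,-2}: k∈[0..1] ⇒ +0.857627 -0.225250 = +0.632377;  D = +0.303833+0.554605i
d^3_{-1,-2}: k∈[0..1] ⇒ -0.621579 +0.065301 = -0.556277;  D = +0.181830+0.525721i
d^3_{0,-2}: k∈[0..1] ⇒ +0.246748 -0.012961 = +0.233787;  D = +0.038353+0.230620i
d^3_{1,-2}: k∈[0..1] ⇒ -0.065301 +0.001715 = -0.063586;  D = -0.000216+0.063586i
d^3_{2,-2}: k∈[0..1] ⇒ +0.011832 -0.000124 = +0.011708;  D = -0.001999+0.011536i
d^3_{3,-2}: single k=0 term ⇒ -0.001329;  D = -0.000443+0.001253i
Y_3^{m'}(θ=1.1465,φ=3.2742) and Σ D·Y over m':
  (-0.2988-0.3776i)·(-0.2911+0.1223i)  (+0.3038+0.5546i)·(+0.3372-0.0916i)  (+0.1818+0.5257i)·(+0.0445-0.0059i)  (+0.0384+0.2306i)·(-0.3307+0.0000i)  (-0.0002+0.0636i)·(-0.0445-0.0059i)  (-0.0020+0.0115i)·(+0.3372+0.0916i)  (-0.0004+0.0013i)·(+0.2911+0.1223i)
Y_3^-2(R⁻¹ n̂) = +0.283334+0.179822i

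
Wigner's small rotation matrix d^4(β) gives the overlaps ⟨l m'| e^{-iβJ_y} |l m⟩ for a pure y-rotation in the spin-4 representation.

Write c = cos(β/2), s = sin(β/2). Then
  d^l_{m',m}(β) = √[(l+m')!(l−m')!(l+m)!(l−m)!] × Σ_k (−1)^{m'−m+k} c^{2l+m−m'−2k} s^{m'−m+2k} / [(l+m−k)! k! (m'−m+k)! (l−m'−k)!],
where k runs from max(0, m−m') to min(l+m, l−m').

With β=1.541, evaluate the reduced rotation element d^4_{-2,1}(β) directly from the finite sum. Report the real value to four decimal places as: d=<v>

d^4_{-2,1}(β=1.541) via Wigner's sum:
With c≡cos(β/2)=0.717563 and s≡sin(β/2)=0.696494, N=[2·720·120·6]^{1/2}=1018.233765
k∈{3,4,5} keeps every argument non-negative
  k=3: (−1)^0·1018.2338/(72)·0.7176^5·0.6965^3 = +0.909005
  k=4: (−1)^1·1018.2338/(48)·0.7176^3·0.6965^5 = -1.284614
  k=5: (−1)^2·1018.2338/(240)·0.7176^1·0.6965^7 = +0.242057
d^4_{-2,1}(1.541) = +0.909005 -1.284614 +0.242057 = -0.133552

d=-0.1336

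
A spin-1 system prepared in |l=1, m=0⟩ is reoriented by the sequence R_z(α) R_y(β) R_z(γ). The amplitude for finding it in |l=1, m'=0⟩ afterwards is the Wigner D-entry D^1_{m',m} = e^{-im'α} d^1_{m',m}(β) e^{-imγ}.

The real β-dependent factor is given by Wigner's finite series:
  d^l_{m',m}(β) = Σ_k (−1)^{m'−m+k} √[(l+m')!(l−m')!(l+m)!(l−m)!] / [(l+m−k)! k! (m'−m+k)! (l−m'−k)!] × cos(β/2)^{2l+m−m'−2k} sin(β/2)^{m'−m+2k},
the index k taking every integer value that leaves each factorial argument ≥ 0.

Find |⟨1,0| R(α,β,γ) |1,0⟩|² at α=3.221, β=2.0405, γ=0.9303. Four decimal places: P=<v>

P=0.2049

Split into d^1_{0,0}(β=2.0405) × two z-phases.
Half-angle: c=0.523153, s=0.852239. N=√(1·1·1·1)=1.000000
Admissible k: 0..1 (factorial args all ≥0)
  k=0: (−1)^0·1.0000/(1)·0.5232^2·0.8522^0 = +0.273689
  k=1: (−1)^1·1.0000/(1)·0.5232^0·0.8522^2 = -0.726311
d^1_{0,0}(2.0405) = +0.273689 -0.726311 = -0.452622
|D^1_{0,0}|² = |d^1_{0,0}(β)|² = (-0.452622)² = 0.204867 (the z-rotation phases have unit modulus)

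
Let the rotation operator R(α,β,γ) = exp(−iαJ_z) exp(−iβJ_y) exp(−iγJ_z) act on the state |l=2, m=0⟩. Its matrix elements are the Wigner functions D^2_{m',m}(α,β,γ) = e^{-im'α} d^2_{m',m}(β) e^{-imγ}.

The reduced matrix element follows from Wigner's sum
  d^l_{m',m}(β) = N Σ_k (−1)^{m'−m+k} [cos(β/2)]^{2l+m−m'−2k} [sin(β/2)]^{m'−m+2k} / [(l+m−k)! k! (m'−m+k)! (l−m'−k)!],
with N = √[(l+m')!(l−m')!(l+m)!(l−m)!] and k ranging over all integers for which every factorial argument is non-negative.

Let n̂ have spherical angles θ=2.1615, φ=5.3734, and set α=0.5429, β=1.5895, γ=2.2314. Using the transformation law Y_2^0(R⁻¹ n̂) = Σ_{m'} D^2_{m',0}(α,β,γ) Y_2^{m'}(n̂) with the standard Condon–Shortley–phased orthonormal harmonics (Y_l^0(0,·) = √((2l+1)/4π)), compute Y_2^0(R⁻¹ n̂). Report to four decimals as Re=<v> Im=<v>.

Need the full column D^2_{m',0} for m'=−2..2 at α=0.5429, β=1.5895, γ=2.2314.
cos(β/2)=0.700463, sin(β/2)=0.713689
d^2_{-2,0}: single k=2 term ⇒ +0.612158;  D = +0.285391+0.541562i
d^2_{-1,0}: k∈[1..2] ⇒ +0.600814 -0.623716 = -0.022902;  D = -0.019609-0.011832i
d^2_{0,0}: k∈[0..2] ⇒ +0.240736 -0.999650 +0.259439 = -0.499475;  D = -0.499475+0.000000i
d^2_{1,0}: k∈[0..1] ⇒ -0.600814 +0.623716 = +0.022902;  D = +0.019609-0.011832i
d^2_{2,0}: single k=0 term ⇒ +0.612158;  D = +0.285391-0.541562i
Y_2^{m'}(θ=2.1615,φ=5.3734) and Σ D·Y over m':
  (+0.2854+0.5416i)·(-0.0656+0.2583i)  (-0.0196-0.0118i)·(-0.2194-0.2821i)  (-0.4995+0.0000i)·(-0.0219+0.0000i)  (+0.0196-0.0118i)·(+0.2194-0.2821i)  (+0.2854-0.5416i)·(-0.0656-0.2583i)
Y_2^0(R⁻¹ n̂) = -0.304300+0.000000i

Re=-0.3043 Im=0.0000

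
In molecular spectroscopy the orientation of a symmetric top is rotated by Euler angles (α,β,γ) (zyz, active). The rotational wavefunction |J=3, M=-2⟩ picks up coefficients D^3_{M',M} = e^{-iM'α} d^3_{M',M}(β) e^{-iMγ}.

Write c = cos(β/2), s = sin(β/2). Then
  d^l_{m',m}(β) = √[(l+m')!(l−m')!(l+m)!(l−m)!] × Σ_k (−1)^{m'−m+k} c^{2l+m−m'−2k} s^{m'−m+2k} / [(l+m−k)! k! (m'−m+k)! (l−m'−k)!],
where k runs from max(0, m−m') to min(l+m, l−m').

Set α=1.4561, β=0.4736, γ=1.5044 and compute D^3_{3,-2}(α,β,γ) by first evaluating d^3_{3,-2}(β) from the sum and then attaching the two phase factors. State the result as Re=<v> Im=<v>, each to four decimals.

Split into d^3_{3,-2}(β=0.4736) × two z-phases.
c=cos(0.4736/2)=0.972094, s=sin(0.4736/2)=0.234593; N=√[720·1·1·120]=293.938769
k: max(0,(-2)−(3))=0 … min(3+(-2),3−(3))=0
  k=0: (−1)^5·293.9388/(120)·0.9721^1·0.2346^5 = -0.001692
d^3_{3,-2}(0.4736) = -0.001692
Attach z-rotation phases: D = e^{-i(3)(1.4561)}·(-0.001692)·e^{-i(-2)(1.5044)} = -0.000355+0.001654i

Re=-0.0004 Im=0.0017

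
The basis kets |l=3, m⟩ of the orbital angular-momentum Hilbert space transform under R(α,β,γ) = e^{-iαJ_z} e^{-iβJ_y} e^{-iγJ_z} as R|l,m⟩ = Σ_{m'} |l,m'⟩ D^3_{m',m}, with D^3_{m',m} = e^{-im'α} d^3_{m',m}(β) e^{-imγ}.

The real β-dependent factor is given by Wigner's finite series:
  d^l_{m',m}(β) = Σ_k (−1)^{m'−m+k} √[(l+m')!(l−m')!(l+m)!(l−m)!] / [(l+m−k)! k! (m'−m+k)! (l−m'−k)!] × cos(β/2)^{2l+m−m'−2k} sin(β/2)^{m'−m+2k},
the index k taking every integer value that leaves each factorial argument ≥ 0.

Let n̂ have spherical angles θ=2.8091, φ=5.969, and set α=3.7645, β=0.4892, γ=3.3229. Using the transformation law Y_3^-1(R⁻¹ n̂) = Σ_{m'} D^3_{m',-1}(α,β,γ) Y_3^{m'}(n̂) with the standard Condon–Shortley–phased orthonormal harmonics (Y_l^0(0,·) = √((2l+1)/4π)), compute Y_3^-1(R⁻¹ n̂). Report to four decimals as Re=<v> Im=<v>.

Need the full column D^3_{m',-1} for m'=−3..3 at α=3.7645, β=0.4892, γ=3.3229.
cos(β/2)=0.970234, sin(β/2)=0.242168
d^3_{-3,-1}: single k=2 term ⇒ +0.201273;  D = -0.092807+0.178600i
d^3_{-2,-1}: k∈[1..2] ⇒ +0.658416 -0.082037 = +0.576379;  D = -0.082526-0.570440i
d^3_{-1,-1}: k∈[0..2] ⇒ +0.834180 -0.415749 +0.019426 = +0.437857;  D = +0.303731+0.315382i
d^3_{0,-1}: k∈[0..2] ⇒ -0.721258 +0.134801 -0.002799 = -0.589257;  D = +0.579598+0.106252i
d^3_{1,-1}: k∈[0..2] ⇒ +0.311811 -0.025901 +0.000202 = +0.286112;  D = +0.258665-0.122281i
d^3_{2,-1}: k∈[0..1] ⇒ -0.082037 +0.002555 = -0.079482;  D = +0.038544-0.069511i
d^3_{3,-1}: single k=0 term ⇒ +0.012539;  D = -0.001459-0.012454i
Y_3^{m'}(θ=2.8091,φ=5.969) and Σ D·Y over m':
  (-0.0928+0.1786i)·(+0.0085+0.0117i)  (-0.0825-0.5704i)·(-0.0833-0.0605i)  (+0.3037+0.3154i)·(+0.3478+0.1130i)  (+0.5796+0.1063i)·(-0.5176+0.0000i)  (+0.2587-0.1223i)·(-0.3478+0.1130i)  (+0.0385-0.0695i)·(-0.0833+0.0605i)  (-0.0015-0.0125i)·(-0.0085+0.0117i)
Y_3^-1(R⁻¹ n̂) = -0.335510+0.221944i

Re=-0.3355 Im=0.2219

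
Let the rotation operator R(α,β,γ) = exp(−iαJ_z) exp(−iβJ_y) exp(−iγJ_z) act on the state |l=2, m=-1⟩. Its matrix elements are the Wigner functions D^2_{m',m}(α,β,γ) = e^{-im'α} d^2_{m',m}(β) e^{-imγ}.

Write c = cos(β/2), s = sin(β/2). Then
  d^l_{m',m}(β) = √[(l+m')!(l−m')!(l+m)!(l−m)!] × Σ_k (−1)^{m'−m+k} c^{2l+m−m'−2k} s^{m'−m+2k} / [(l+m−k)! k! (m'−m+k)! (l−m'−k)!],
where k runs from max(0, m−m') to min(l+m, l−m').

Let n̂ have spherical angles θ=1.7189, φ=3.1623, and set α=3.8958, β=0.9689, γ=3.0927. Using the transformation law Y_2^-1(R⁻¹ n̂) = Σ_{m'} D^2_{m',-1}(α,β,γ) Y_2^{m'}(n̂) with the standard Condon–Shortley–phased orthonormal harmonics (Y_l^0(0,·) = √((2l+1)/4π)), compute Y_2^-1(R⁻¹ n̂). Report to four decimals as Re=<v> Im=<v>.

Re=-0.2296 Im=-0.2561

Need the full column D^2_{m',-1} for m'=−2..2 at α=3.8958, β=0.9689, γ=3.0927.
cos(β/2)=0.884931, sin(β/2)=0.465722
d^2_{-2,-1}: single k=1 term ⇒ +0.645483;  D = -0.071678-0.641491i
d^2_{-1,-1}: k∈[0..1] ⇒ +0.613251 -0.509558 = +0.103693;  D = +0.078953+0.067222i
d^2_{0,-1}: k∈[0..1] ⇒ -0.790552 +0.218960 = -0.571593;  D = +0.570909-0.027936i
d^2_{1,-1}: k∈[0..1] ⇒ +0.509558 -0.047044 = +0.462513;  D = +0.321206-0.332784i
d^2_{2,-1}: single k=0 term ⇒ -0.178780;  D = +0.002411-0.178764i
Y_2^{m'}(θ=1.7189,φ=3.1623) and Σ D·Y over m':
  (-0.0717-0.6415i)·(+0.3775-0.0156i)  (+0.0790+0.0672i)·(+0.1127-0.0023i)  (+0.5709-0.0279i)·(-0.2948+0.0000i)  (+0.3212-0.3328i)·(-0.1127-0.0023i)  (+0.0024-0.1788i)·(+0.3775+0.0156i)
Y_2^-1(R⁻¹ n̂) = -0.229616-0.256127i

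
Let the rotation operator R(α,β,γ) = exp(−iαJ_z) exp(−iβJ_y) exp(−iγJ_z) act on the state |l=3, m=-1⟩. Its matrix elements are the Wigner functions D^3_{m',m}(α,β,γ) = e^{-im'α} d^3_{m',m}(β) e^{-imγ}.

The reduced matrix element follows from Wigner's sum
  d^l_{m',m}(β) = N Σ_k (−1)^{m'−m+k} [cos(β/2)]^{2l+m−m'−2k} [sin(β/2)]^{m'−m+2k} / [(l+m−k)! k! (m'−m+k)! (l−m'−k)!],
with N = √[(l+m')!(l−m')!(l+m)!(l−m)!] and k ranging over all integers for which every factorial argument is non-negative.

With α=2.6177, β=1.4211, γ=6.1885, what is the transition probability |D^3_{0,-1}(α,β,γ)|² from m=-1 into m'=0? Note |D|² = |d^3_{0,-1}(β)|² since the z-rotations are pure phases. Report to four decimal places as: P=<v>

Split into d^3_{0,-1}(β=1.4211) × two z-phases.
c=cos(1.4211/2)=0.758003, s=sin(1.4211/2)=0.652251; N=√[6·6·2·24]=41.569219
The bounds max(0,m−m')=0 and min(l+m,l−m')=2 give 3 terms
  k=0: (−1)^1·41.5692/(12)·0.7580^5·0.6523^1 = -0.565406
  k=1: (−1)^2·41.5692/(4)·0.7580^3·0.6523^3 = +1.255940
  k=2: (−1)^3·41.5692/(12)·0.7580^1·0.6523^5 = -0.309981
d^3_{0,-1}(1.4211) = -0.565406 +1.255940 -0.309981 = +0.380553
|D^3_{0,-1}|² = |d^3_{0,-1}(β)|² = (+0.380553)² = 0.144821 (the z-rotation phases have unit modulus)

P=0.1448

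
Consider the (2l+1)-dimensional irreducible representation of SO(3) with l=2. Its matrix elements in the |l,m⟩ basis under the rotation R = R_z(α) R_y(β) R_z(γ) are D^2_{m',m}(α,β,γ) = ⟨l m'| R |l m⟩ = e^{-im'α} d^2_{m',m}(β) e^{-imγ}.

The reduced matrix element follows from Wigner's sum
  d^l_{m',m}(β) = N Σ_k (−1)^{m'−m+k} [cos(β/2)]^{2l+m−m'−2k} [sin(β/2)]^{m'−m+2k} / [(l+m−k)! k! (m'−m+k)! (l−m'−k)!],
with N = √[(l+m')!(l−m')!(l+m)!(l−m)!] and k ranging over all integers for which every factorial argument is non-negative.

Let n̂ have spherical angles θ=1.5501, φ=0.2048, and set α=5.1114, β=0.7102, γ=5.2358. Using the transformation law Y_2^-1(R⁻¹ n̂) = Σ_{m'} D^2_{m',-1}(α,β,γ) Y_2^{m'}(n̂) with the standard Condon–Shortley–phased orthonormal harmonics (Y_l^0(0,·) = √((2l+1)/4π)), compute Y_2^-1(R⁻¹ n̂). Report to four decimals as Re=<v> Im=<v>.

Need the full column D^2_{m',-1} for m'=−2..2 at α=5.1114, β=0.7102, γ=5.2358.
cos(β/2)=0.937612, sin(β/2)=0.347684
d^2_{-2,-1}: single k=1 term ⇒ +0.573171;  D = -0.555442+0.141451i
d^2_{-1,-1}: k∈[0..1] ⇒ +0.772844 -0.318814 = +0.454031;  D = -0.274185-0.361893i
d^2_{0,-1}: k∈[0..1] ⇒ -0.701988 +0.096528 = -0.605460;  D = -0.302631+0.524400i
d^2_{1,-1}: k∈[0..1] ⇒ +0.318814 -0.014613 = +0.304201;  D = +0.301850+0.037745i
d^2_{2,-1}: single k=0 term ⇒ -0.078815;  D = -0.021372-0.075862i
Y_2^{m'}(θ=1.5501,φ=0.2048) and Σ D·Y over m':
  (-0.5554+0.1415i)·(+0.3542-0.1538i)  (-0.2742-0.3619i)·(+0.0157-0.0033i)  (-0.3026+0.5244i)·(-0.3150+0.0000i)  (+0.3018+0.0377i)·(-0.0157-0.0033i)  (-0.0214-0.0759i)·(+0.3542+0.1538i)
Y_2^-1(R⁻¹ n̂) = -0.085619-0.066172i

Re=-0.0856 Im=-0.0662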